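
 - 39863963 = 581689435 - 621553398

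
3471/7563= 1157/2521=0.46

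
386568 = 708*546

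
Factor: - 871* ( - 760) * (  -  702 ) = -464695920 = - 2^4*3^3*5^1 * 13^2*19^1* 67^1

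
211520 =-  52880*( - 4 )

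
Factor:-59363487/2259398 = -2^(  -  1)*3^2* 409^1*16127^1  *  1129699^( -1)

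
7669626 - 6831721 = 837905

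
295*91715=27055925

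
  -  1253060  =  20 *( - 62653) 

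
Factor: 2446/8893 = 2^1*1223^1*8893^(-1 )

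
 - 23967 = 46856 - 70823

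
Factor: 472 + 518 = 2^1 * 3^2*5^1 * 11^1=990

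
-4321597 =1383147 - 5704744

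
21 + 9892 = 9913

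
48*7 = 336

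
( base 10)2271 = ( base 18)703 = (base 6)14303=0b100011011111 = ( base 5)33041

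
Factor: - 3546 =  - 2^1 *3^2 * 197^1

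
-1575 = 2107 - 3682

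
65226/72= 10871/12 = 905.92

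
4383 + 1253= 5636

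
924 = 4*231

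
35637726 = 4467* 7978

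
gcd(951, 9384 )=3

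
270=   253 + 17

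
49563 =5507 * 9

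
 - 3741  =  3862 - 7603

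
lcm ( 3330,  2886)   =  43290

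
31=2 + 29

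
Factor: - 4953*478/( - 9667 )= 2367534/9667 = 2^1*3^1 * 7^( - 1)*13^1 * 127^1*239^1*1381^(-1 ) 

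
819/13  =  63 =63.00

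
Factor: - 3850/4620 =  - 5/6= - 2^( - 1 )*3^ ( - 1)*5^1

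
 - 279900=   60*( - 4665 ) 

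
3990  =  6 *665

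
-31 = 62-93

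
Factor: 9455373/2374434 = 2^( - 1) * 3^1*167^1*233^1*14657^( - 1) = 116733/29314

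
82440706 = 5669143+76771563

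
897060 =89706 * 10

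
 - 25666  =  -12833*2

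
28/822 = 14/411 = 0.03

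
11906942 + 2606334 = 14513276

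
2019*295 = 595605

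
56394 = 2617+53777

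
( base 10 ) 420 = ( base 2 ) 110100100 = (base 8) 644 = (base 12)2b0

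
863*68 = 58684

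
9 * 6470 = 58230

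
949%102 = 31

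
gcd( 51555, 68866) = 7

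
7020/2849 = 7020/2849 = 2.46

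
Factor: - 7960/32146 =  - 2^2*5^1*199^1*16073^( - 1)=- 3980/16073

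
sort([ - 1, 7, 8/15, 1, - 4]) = [ - 4, - 1 , 8/15,  1 , 7 ] 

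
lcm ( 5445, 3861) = 212355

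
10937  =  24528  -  13591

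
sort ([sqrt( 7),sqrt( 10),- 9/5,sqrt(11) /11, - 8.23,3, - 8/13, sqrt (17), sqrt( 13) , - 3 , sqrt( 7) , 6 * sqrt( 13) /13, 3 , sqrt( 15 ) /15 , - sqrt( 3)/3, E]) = [ - 8.23, - 3, - 9/5, - 8/13 , - sqrt( 3 ) /3,sqrt(15)/15, sqrt( 11) /11,6*sqrt ( 13) /13,sqrt( 7) , sqrt( 7),E,3,3,sqrt(10 ),sqrt( 13),sqrt( 17)]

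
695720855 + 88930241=784651096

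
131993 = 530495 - 398502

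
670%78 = 46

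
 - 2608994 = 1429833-4038827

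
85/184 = 85/184 =0.46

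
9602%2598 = 1808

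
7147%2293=268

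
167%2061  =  167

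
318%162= 156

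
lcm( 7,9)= 63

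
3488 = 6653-3165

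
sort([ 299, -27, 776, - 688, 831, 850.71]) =[-688 , - 27 , 299, 776,831, 850.71 ] 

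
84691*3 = 254073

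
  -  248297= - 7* 35471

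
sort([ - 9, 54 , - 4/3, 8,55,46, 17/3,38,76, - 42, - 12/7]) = [ - 42, - 9, - 12/7,-4/3, 17/3 , 8 , 38,  46,54,55,76]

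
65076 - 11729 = 53347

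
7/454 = 7/454 = 0.02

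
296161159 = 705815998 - 409654839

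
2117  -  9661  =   - 7544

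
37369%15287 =6795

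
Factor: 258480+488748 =747228 = 2^2*3^1*  73^1 * 853^1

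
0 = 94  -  94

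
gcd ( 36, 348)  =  12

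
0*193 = 0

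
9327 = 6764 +2563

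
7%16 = 7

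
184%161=23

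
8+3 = 11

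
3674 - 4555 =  - 881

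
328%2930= 328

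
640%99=46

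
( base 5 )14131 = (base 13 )6b9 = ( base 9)1535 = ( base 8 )2216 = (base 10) 1166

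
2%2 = 0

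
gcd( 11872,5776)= 16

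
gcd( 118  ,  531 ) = 59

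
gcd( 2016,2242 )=2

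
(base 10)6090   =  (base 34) 594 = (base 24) ADI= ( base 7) 23520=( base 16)17CA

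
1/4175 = 1/4175  =  0.00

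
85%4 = 1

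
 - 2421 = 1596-4017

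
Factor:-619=  -  619^1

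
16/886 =8/443 = 0.02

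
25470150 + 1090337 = 26560487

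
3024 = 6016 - 2992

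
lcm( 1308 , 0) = 0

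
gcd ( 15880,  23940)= 20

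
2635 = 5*527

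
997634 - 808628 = 189006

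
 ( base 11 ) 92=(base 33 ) 32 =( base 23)49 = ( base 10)101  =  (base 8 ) 145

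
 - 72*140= - 10080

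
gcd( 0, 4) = 4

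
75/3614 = 75/3614= 0.02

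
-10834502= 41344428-52178930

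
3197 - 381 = 2816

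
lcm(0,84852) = 0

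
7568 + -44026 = - 36458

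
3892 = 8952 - 5060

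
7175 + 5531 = 12706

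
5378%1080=1058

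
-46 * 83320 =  - 3832720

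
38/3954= 19/1977 =0.01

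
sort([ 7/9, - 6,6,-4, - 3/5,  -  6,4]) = [ - 6,- 6, - 4, - 3/5 , 7/9,  4, 6 ]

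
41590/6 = 6931 + 2/3 = 6931.67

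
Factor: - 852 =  - 2^2*3^1 *71^1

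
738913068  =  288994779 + 449918289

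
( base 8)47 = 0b100111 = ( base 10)39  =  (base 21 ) 1I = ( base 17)25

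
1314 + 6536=7850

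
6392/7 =6392/7 = 913.14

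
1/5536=1/5536 =0.00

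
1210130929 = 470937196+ 739193733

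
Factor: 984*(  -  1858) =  - 2^4* 3^1*41^1*929^1= -  1828272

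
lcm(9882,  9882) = 9882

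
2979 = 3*993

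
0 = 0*56696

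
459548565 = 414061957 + 45486608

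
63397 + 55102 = 118499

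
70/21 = 10/3 =3.33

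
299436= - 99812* (-3 ) 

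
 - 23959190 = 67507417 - 91466607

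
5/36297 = 5/36297= 0.00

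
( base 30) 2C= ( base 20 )3C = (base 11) 66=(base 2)1001000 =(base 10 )72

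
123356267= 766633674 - 643277407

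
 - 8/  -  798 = 4/399 = 0.01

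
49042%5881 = 1994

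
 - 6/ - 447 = 2/149 = 0.01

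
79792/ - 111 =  - 719 + 17/111 = - 718.85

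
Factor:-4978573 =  - 617^1 * 8069^1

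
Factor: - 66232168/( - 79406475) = 2^3* 3^(-1) * 5^( - 2 ) *419^1*19759^1 *1058753^(  -  1)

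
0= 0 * 7868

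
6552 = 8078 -1526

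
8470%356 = 282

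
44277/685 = 44277/685 = 64.64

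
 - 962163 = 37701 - 999864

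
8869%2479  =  1432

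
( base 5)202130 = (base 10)6540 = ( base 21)eh9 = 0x198C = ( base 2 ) 1100110001100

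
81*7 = 567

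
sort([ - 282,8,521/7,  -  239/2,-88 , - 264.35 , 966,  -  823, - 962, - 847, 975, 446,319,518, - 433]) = [  -  962,-847, - 823, - 433, - 282 ,-264.35 ,-239/2,-88, 8, 521/7, 319,446,518,966,975 ]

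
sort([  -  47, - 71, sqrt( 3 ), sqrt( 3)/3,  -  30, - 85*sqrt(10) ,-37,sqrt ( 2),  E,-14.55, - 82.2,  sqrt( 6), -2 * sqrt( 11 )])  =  [  -  85*sqrt( 10 ), - 82.2, - 71,-47, - 37,-30,-14.55, - 2*sqrt(11 ),  sqrt(3) /3,sqrt( 2), sqrt( 3),  sqrt( 6),E]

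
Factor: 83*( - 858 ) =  - 71214 =- 2^1 * 3^1 * 11^1*13^1*83^1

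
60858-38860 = 21998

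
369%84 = 33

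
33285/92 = 33285/92=361.79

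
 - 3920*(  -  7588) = 29744960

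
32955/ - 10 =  - 6591/2 = - 3295.50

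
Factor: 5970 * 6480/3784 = 4835700/473 = 2^2  *  3^5* 5^2*11^(  -  1 )*43^( - 1)*199^1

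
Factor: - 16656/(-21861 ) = 2^4 * 3^(-1 )*7^(-1)=   16/21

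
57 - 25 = 32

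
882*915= 807030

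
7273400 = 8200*887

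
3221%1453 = 315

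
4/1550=2/775=0.00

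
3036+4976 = 8012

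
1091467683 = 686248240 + 405219443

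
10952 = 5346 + 5606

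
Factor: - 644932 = - 2^2 * 161233^1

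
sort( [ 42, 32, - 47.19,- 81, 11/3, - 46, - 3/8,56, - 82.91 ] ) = [ - 82.91 , - 81, - 47.19 ,-46, - 3/8,11/3,32,42,  56]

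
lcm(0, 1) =0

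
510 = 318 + 192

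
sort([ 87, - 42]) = [  -  42, 87]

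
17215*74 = 1273910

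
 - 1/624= - 1/624 =- 0.00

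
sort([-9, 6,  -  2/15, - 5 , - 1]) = [  -  9, - 5, - 1, - 2/15, 6]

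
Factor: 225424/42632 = 386/73 = 2^1*73^(  -  1)*193^1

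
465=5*93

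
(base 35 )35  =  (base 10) 110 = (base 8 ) 156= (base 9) 132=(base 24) 4E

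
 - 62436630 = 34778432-97215062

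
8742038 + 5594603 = 14336641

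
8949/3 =2983 = 2983.00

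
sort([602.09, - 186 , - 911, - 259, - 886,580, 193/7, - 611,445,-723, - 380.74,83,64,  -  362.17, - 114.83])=[  -  911 , - 886, - 723,- 611, - 380.74, - 362.17, - 259, - 186 ,  -  114.83, 193/7,64 , 83 , 445,580 , 602.09]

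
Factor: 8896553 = 307^1 *28979^1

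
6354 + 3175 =9529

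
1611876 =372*4333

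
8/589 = 8/589 = 0.01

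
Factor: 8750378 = 2^1*7^1 * 13^1*48079^1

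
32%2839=32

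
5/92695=1/18539 = 0.00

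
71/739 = 71/739  =  0.10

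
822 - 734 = 88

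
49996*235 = 11749060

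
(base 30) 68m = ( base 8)13036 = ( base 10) 5662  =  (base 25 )91C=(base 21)chd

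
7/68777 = 7/68777 = 0.00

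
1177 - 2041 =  - 864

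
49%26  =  23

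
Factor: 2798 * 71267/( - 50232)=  - 2^( - 2 ) *3^( - 1) * 13^( - 1) *23^ ( - 1)*1399^1*10181^1= - 14243219/3588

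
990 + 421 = 1411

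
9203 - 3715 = 5488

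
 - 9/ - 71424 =1/7936 =0.00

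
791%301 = 189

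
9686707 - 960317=8726390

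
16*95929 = 1534864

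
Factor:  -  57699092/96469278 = - 28849546/48234639  =  -2^1*3^(  -  1 ) * 11^2*97^1* 157^( - 1 )*1229^1*102409^( - 1 )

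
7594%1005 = 559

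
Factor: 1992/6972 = 2/7=2^1*7^(-1 ) 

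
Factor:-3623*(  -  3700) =13405100 = 2^2*  5^2*37^1*3623^1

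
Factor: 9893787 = 3^1*1627^1*2027^1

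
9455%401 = 232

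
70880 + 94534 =165414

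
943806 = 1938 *487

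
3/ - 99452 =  - 1 + 99449/99452 = -0.00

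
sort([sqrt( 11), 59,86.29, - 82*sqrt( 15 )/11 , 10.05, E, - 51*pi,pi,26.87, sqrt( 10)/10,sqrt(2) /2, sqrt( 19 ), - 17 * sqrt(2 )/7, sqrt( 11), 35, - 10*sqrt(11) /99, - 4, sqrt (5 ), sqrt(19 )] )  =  [ - 51*pi, -82*sqrt(15 )/11,- 4 ,- 17*sqrt( 2 ) /7, - 10*sqrt(11) /99,sqrt (10)/10, sqrt( 2) /2,sqrt(5),E, pi, sqrt (11 ),sqrt(  11 ),sqrt( 19), sqrt( 19), 10.05, 26.87 , 35, 59,86.29] 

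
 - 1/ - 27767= 1/27767 =0.00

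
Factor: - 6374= - 2^1 * 3187^1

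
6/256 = 3/128= 0.02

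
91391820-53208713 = 38183107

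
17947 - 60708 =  - 42761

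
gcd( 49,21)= 7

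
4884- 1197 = 3687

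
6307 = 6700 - 393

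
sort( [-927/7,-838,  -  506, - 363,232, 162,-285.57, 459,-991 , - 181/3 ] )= [ - 991, - 838,-506,-363, - 285.57, - 927/7, - 181/3, 162, 232,  459]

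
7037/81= 86 + 71/81 = 86.88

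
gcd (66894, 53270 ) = 2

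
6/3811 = 6/3811=   0.00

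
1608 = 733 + 875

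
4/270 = 2/135 = 0.01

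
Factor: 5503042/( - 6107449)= -2^1 * 47^1*631^(  -  1 )*9679^ ( - 1) * 58543^1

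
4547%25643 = 4547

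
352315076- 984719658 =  - 632404582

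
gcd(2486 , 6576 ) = 2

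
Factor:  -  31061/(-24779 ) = 89/71= 71^(- 1)*89^1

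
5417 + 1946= 7363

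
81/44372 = 81/44372  =  0.00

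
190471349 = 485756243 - 295284894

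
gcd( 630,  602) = 14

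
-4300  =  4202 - 8502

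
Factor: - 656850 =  - 2^1*3^1*5^2* 29^1*151^1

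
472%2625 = 472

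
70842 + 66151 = 136993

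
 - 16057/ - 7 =16057/7 = 2293.86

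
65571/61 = 65571/61= 1074.93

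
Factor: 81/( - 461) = - 3^4*461^( - 1)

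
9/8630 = 9/8630 = 0.00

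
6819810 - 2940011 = 3879799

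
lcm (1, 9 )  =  9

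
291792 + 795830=1087622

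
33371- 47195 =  - 13824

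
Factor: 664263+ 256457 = 920720 = 2^4*5^1 * 17^1*677^1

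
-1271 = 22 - 1293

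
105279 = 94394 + 10885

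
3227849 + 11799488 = 15027337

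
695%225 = 20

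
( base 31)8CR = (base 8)17627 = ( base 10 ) 8087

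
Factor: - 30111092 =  - 2^2*11^2*62213^1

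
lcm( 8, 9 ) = 72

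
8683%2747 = 442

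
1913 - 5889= - 3976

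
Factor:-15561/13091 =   -  63/53 = - 3^2 * 7^1*53^( - 1)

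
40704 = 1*40704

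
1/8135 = 1/8135 = 0.00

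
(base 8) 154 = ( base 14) 7A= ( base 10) 108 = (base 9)130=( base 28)3O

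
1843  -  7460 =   -  5617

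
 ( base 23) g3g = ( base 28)AP9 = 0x2165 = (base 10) 8549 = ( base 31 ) 8ro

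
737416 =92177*8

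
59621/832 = 71 +549/832  =  71.66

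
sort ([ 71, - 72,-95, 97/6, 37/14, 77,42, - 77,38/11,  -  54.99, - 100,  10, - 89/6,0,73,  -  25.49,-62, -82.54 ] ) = [ - 100, - 95, - 82.54, - 77 , - 72, - 62, - 54.99, - 25.49, - 89/6,0,37/14, 38/11 , 10,97/6 , 42, 71,  73, 77 ] 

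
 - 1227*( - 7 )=8589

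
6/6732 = 1/1122 =0.00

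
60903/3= 20301 = 20301.00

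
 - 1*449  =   -449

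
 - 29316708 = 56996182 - 86312890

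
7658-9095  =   - 1437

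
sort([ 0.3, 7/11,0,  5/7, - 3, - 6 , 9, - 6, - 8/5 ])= [-6, - 6, - 3, - 8/5, 0,0.3, 7/11, 5/7,9]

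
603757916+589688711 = 1193446627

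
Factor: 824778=2^1*3^2*45821^1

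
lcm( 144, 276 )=3312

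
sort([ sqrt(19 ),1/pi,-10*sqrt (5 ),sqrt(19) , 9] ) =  [ - 10*sqrt(5)  ,  1/pi,  sqrt( 19) , sqrt(19),9 ] 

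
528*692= 365376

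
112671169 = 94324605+18346564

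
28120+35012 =63132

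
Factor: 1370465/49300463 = 5^1*2843^(-1 ) * 17341^( - 1)*274093^1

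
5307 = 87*61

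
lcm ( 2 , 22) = 22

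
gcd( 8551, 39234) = 503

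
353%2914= 353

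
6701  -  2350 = 4351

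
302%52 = 42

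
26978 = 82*329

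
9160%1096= 392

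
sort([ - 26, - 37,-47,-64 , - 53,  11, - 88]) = [ - 88, - 64, - 53, - 47, - 37 , - 26,11 ] 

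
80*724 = 57920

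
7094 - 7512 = - 418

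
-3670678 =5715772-9386450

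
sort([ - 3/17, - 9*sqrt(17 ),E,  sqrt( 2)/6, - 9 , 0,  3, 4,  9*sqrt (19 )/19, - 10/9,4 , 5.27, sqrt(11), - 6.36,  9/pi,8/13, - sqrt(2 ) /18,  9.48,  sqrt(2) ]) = [ - 9*sqrt( 17), - 9,-6.36, - 10/9, - 3/17, - sqrt( 2) /18, 0, sqrt(2)/6 , 8/13, sqrt(2 ), 9*sqrt(19) /19,E,9/pi , 3, sqrt (11), 4,4,5.27 , 9.48]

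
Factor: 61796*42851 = 2648020396=2^2*7^1*73^1*587^1*2207^1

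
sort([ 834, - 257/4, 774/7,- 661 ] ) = [ - 661, - 257/4,774/7, 834]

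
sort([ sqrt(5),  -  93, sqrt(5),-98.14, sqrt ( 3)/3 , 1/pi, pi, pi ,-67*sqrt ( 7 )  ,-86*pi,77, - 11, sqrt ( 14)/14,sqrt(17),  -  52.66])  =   [-86 * pi, - 67*sqrt(7 ),-98.14, - 93,-52.66,-11, sqrt(14) /14,1/pi, sqrt(3)/3, sqrt(5),sqrt(5 ), pi,pi,sqrt(17),  77]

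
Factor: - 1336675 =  - 5^2*127^1*421^1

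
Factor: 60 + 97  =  157 = 157^1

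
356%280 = 76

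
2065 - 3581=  - 1516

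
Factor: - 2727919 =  - 2727919^1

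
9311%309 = 41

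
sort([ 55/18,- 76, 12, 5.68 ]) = [-76, 55/18, 5.68, 12]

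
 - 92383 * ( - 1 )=92383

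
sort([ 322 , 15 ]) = [ 15, 322]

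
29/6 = 4 + 5/6 = 4.83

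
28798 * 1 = 28798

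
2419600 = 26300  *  92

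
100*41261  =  4126100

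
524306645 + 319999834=844306479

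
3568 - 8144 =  - 4576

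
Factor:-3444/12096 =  -2^ ( - 4)*3^( - 2)*41^1 = - 41/144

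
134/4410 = 67/2205 = 0.03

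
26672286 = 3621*7366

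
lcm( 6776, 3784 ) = 291368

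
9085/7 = 9085/7 = 1297.86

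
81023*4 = 324092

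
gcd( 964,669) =1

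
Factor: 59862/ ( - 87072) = -11/16=-  2^( - 4 )* 11^1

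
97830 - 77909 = 19921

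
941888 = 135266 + 806622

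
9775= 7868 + 1907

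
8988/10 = 898+ 4/5 = 898.80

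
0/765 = 0 = 0.00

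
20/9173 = 20/9173 = 0.00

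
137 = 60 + 77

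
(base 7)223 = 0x73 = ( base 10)115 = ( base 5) 430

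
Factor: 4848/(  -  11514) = - 8/19 = - 2^3*19^( - 1 ) 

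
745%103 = 24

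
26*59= 1534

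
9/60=3/20 = 0.15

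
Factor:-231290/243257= -2^1*5^1*7^ ( - 1)*19^( -1 )*31^( - 1)*59^ ( - 1 )*101^1*229^1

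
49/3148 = 49/3148 = 0.02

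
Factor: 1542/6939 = 2^1*3^(-2) = 2/9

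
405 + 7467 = 7872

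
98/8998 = 49/4499 = 0.01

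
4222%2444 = 1778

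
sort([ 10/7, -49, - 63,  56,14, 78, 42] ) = [-63, - 49, 10/7, 14,42, 56, 78 ] 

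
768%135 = 93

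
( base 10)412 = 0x19c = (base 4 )12130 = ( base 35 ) BR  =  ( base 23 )HL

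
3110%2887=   223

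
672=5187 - 4515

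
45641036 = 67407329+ - 21766293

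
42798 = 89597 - 46799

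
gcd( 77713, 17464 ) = 1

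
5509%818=601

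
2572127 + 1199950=3772077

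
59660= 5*11932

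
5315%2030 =1255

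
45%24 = 21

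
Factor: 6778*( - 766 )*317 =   -  1645847516  =  - 2^2 * 317^1*383^1*3389^1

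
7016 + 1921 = 8937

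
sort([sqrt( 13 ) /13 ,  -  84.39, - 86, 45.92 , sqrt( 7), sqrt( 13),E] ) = [ - 86, - 84.39,sqrt (13)/13,sqrt(7),E,  sqrt( 13 ),45.92] 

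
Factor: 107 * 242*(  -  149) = -2^1*11^2*107^1*149^1=- 3858206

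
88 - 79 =9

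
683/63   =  10 + 53/63 = 10.84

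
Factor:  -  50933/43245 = -3^(  -  2) * 5^ ( - 1)*53^1 = - 53/45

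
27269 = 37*737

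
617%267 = 83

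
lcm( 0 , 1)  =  0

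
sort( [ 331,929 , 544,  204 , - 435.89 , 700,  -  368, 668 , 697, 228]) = [ - 435.89, - 368,204, 228,331,544,668,  697, 700 , 929]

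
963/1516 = 963/1516= 0.64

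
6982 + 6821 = 13803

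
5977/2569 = 2 + 839/2569 = 2.33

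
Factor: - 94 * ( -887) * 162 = 13507236 = 2^2*3^4 * 47^1 * 887^1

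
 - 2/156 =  - 1 + 77/78 =-0.01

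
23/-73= - 1 + 50/73= - 0.32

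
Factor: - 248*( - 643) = 159464  =  2^3*31^1*643^1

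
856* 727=622312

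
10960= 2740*4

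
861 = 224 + 637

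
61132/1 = 61132= 61132.00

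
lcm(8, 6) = 24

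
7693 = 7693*1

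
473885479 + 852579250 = 1326464729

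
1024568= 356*2878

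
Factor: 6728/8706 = 2^2*3^ ( - 1)*29^2*1451^( - 1 ) = 3364/4353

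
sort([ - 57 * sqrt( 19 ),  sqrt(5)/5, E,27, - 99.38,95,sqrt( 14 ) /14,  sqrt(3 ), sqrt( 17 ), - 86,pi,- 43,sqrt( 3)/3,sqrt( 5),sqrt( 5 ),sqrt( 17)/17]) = [ - 57 * sqrt( 19), - 99.38, - 86,-43, sqrt(17 ) /17,sqrt( 14)/14, sqrt( 5) /5, sqrt( 3) /3,sqrt(3),sqrt( 5),sqrt( 5),E,pi, sqrt (17), 27,95]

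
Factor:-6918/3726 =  - 1153/621 =-3^ ( - 3 )*23^(-1)*1153^1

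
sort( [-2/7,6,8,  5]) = [ - 2/7 , 5,6,8] 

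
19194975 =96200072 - 77005097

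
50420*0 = 0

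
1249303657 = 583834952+665468705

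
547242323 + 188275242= 735517565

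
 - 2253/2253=-1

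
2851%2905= 2851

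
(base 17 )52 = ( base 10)87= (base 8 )127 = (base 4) 1113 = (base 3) 10020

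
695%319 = 57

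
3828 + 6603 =10431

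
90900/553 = 164 + 208/553 = 164.38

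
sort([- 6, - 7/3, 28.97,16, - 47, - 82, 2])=[-82, - 47, - 6, - 7/3,2, 16,28.97 ] 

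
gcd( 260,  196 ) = 4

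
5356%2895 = 2461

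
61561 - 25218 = 36343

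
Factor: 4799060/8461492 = 1199765/2115373 = 5^1*7^2*13^ ( - 2 ) *59^1*83^1*12517^( - 1 )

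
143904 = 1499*96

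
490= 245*2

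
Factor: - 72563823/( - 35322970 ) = 2^( - 1)*3^3*5^ ( - 1 )*2687549^1*3532297^( - 1)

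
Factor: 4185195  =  3^1*5^1*7^1  *  23^1 * 1733^1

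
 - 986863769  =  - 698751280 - 288112489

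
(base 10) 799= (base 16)31F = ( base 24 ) 197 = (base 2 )1100011111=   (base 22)1e7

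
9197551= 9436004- 238453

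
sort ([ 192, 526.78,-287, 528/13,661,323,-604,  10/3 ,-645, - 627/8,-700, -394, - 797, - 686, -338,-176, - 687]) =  [-797, -700, - 687, - 686,-645,-604, -394, - 338, - 287,  -  176,-627/8, 10/3, 528/13, 192,323, 526.78,661] 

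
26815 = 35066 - 8251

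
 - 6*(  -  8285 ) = 49710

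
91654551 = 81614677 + 10039874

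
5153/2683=5153/2683 = 1.92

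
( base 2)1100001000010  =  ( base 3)22112000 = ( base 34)5CM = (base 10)6210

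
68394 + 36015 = 104409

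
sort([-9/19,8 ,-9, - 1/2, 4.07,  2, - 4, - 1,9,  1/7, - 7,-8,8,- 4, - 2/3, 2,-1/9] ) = [  -  9,-8, - 7, - 4, - 4, - 1, - 2/3, - 1/2,-9/19, - 1/9, 1/7,2,2 , 4.07, 8,8,9 ] 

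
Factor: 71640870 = 2^1*3^1*5^1 *7^1*113^1*3019^1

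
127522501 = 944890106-817367605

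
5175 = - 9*(  -  575) 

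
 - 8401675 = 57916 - 8459591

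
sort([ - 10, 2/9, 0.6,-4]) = [  -  10, - 4, 2/9,  0.6 ] 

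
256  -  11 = 245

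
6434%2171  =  2092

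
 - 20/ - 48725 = 4/9745 = 0.00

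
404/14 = 28 + 6/7 = 28.86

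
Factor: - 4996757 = -4996757^1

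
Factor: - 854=- 2^1*7^1*61^1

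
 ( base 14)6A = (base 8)136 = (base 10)94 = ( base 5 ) 334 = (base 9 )114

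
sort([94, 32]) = [32, 94]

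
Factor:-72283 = -41^2*43^1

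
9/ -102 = -1 + 31/34 = - 0.09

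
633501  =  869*729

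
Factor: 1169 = 7^1*167^1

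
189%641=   189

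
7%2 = 1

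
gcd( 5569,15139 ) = 1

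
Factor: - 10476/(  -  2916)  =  3^( - 3 ) * 97^1 = 97/27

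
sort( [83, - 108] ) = [ - 108,83] 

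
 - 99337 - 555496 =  - 654833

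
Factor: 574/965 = 2^1*5^( - 1)*7^1*41^1*193^( - 1)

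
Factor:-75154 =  - 2^1* 53^1*709^1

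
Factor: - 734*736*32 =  - 17287168 = -2^11*23^1*367^1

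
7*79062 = 553434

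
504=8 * 63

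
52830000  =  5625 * 9392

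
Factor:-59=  - 59^1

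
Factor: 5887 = 7^1*29^2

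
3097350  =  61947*50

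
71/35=2 + 1/35 = 2.03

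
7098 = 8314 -1216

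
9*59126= 532134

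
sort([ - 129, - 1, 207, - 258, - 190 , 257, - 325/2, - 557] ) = [  -  557,-258,-190, - 325/2, - 129, - 1, 207, 257]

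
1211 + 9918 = 11129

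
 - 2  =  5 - 7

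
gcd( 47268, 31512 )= 15756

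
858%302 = 254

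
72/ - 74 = - 36/37=   - 0.97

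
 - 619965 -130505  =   - 750470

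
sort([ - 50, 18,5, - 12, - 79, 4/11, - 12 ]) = [ - 79, - 50, - 12,- 12, 4/11,5, 18] 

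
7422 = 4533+2889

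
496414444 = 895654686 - 399240242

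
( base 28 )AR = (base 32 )9J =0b100110011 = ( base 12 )217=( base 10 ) 307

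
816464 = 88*9278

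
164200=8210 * 20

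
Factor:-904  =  -2^3*113^1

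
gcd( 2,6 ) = 2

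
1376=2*688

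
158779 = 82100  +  76679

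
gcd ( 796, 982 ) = 2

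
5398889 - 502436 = 4896453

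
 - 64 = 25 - 89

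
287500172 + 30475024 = 317975196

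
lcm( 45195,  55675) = 3841575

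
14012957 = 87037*161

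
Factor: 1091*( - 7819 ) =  - 8530529=- 7^1*1091^1*1117^1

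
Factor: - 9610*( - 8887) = 85404070 = 2^1*5^1 * 31^2 * 8887^1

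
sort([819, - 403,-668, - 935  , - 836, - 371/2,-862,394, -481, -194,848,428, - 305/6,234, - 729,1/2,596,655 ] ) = [ - 935 , - 862, - 836,-729,  -  668, - 481, -403,-194,-371/2,- 305/6,1/2,234,394,428 , 596, 655,819, 848] 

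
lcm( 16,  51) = 816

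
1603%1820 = 1603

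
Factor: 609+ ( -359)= 250 = 2^1*5^3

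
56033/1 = 56033 = 56033.00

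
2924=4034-1110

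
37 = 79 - 42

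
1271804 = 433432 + 838372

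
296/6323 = 296/6323=0.05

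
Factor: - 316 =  - 2^2*79^1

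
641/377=1 + 264/377 = 1.70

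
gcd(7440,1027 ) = 1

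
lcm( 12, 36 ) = 36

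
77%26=25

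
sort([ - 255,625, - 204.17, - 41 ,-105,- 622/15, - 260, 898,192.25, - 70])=[ -260, - 255 , - 204.17 , - 105, - 70, - 622/15,-41 , 192.25,  625, 898]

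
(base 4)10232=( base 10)302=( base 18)ge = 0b100101110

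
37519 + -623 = 36896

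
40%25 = 15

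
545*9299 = 5067955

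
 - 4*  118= - 472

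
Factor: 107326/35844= 521/174= 2^( - 1)*3^(-1)*29^( - 1)  *  521^1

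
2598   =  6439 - 3841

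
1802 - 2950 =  - 1148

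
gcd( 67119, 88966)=1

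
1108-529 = 579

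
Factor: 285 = 3^1*5^1*19^1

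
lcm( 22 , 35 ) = 770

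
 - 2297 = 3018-5315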